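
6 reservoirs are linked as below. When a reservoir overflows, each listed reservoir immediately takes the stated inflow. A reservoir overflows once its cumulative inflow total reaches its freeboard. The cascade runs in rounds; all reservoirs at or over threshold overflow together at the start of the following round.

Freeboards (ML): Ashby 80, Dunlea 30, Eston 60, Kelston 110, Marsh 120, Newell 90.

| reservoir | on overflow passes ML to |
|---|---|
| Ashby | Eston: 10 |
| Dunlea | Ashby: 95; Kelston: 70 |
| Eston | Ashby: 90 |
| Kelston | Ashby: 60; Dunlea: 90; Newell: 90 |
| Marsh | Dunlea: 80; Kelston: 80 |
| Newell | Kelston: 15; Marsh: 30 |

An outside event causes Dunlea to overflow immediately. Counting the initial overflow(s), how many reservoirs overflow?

2

Round 1 — Dunlea overflows (initial).
  Ashby: +95 → 95 ≥ 80
  Kelston: +70 → 70 < 110
Round 2 — Ashby overflows.
  Eston: +10 → 10 < 60
No further overflows.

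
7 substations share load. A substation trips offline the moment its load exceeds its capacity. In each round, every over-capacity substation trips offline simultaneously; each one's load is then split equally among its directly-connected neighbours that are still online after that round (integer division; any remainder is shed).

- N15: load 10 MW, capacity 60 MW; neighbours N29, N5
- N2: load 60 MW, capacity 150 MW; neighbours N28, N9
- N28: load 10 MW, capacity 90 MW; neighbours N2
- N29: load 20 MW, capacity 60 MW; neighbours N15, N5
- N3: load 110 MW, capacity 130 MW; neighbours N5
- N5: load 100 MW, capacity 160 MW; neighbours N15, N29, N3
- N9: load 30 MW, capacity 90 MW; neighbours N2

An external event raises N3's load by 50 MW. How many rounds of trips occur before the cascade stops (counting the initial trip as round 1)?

3

Round 1 — N3 at 160 > 130. N3 trips offline.
  N3 sheds 160 MW to N5: 160 each.
    N5: 100+160 = 260 > 160
Round 2 — N5 trips offline.
  N5 sheds 260 MW to N15, N29: 130 each.
    N15: 10+130 = 140 > 60
    N29: 20+130 = 150 > 60
Round 3 — N15, N29 trip offline.
  N15 sheds 140 MW: no online neighbours, lost.
  N29 sheds 150 MW: no online neighbours, lost.
No further trips.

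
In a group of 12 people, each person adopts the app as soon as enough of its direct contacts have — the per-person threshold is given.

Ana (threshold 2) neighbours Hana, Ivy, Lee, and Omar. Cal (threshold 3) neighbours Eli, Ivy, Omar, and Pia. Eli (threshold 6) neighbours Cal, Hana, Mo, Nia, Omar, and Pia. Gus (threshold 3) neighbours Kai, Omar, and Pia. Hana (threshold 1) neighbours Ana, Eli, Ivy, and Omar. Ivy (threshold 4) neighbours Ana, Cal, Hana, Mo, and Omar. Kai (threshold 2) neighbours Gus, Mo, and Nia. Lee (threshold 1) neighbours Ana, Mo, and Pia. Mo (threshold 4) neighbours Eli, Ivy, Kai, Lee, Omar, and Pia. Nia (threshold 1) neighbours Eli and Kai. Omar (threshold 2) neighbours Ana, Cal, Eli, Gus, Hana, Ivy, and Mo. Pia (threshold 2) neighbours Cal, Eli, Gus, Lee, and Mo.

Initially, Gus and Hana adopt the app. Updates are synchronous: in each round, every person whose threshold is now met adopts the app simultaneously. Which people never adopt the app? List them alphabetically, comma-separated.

Cal, Eli, Ivy, Kai, Mo, Nia

Round 1 — Gus, Hana adopt the app (initial).
Round 2 — checking thresholds:
  Ana: 1 of 4 neighbours < 2, not yet.
  Eli: 1 of 6 neighbours < 6, not yet.
  Ivy: 1 of 5 neighbours < 4, not yet.
  Kai: 1 of 3 neighbours < 2, not yet.
  Omar: 2 of 7 neighbours ≥ 2, adopts the app.
  Pia: 1 of 5 neighbours < 2, not yet.
Round 3 — checking thresholds:
  Ana: 2 of 4 neighbours ≥ 2, adopts the app.
  Cal: 1 of 4 neighbours < 3, not yet.
  Eli: 2 of 6 neighbours < 6, not yet.
  Ivy: 2 of 5 neighbours < 4, not yet.
  Kai: 1 of 3 neighbours < 2, not yet.
  Mo: 1 of 6 neighbours < 4, not yet.
  Pia: 1 of 5 neighbours < 2, not yet.
Round 4 — checking thresholds:
  Cal: 1 of 4 neighbours < 3, not yet.
  Eli: 2 of 6 neighbours < 6, not yet.
  Ivy: 3 of 5 neighbours < 4, not yet.
  Kai: 1 of 3 neighbours < 2, not yet.
  Lee: 1 of 3 neighbours ≥ 1, adopts the app.
  Mo: 1 of 6 neighbours < 4, not yet.
  Pia: 1 of 5 neighbours < 2, not yet.
Round 5 — checking thresholds:
  Cal: 1 of 4 neighbours < 3, not yet.
  Eli: 2 of 6 neighbours < 6, not yet.
  Ivy: 3 of 5 neighbours < 4, not yet.
  Kai: 1 of 3 neighbours < 2, not yet.
  Mo: 2 of 6 neighbours < 4, not yet.
  Pia: 2 of 5 neighbours ≥ 2, adopts the app.
Round 6 — no new adoptions; cascade stops.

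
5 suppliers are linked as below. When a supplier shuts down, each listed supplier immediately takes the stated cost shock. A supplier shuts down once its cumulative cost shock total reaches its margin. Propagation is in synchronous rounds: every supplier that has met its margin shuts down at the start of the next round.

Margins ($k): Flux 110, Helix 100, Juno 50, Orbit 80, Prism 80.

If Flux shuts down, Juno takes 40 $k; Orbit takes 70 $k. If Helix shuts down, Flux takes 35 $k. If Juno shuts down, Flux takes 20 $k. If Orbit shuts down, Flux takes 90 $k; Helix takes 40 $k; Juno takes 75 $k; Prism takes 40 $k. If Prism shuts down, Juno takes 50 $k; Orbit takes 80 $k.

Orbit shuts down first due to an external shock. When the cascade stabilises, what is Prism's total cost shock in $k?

40

Round 1 — Orbit shuts down (initial).
  Flux: +90 → 90 < 110
  Helix: +40 → 40 < 100
  Juno: +75 → 75 ≥ 50
  Prism: +40 → 40 < 80
Round 2 — Juno shuts down.
  Flux: +20 → 110 ≥ 110
Round 3 — Flux shuts down.
No further shutdowns.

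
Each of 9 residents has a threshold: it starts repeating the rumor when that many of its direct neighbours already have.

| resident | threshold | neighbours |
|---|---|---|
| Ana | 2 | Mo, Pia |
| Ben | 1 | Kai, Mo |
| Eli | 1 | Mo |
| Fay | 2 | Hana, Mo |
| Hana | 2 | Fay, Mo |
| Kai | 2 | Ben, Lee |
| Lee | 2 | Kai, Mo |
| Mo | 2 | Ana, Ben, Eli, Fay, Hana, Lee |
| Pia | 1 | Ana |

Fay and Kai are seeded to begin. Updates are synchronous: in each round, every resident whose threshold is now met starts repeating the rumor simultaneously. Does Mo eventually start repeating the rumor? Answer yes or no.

Round 1 — Fay, Kai start repeating the rumor (initial).
Round 2 — checking thresholds:
  Ben: 1 of 2 neighbours ≥ 1, starts repeating the rumor.
  Hana: 1 of 2 neighbours < 2, not yet.
  Lee: 1 of 2 neighbours < 2, not yet.
  Mo: 1 of 6 neighbours < 2, not yet.
Round 3 — checking thresholds:
  Hana: 1 of 2 neighbours < 2, not yet.
  Lee: 1 of 2 neighbours < 2, not yet.
  Mo: 2 of 6 neighbours ≥ 2, starts repeating the rumor.
Round 4 — checking thresholds:
  Ana: 1 of 2 neighbours < 2, not yet.
  Eli: 1 of 1 neighbours ≥ 1, starts repeating the rumor.
  Hana: 2 of 2 neighbours ≥ 2, starts repeating the rumor.
  Lee: 2 of 2 neighbours ≥ 2, starts repeating the rumor.
Round 5 — no new spreads; cascade stops.

yes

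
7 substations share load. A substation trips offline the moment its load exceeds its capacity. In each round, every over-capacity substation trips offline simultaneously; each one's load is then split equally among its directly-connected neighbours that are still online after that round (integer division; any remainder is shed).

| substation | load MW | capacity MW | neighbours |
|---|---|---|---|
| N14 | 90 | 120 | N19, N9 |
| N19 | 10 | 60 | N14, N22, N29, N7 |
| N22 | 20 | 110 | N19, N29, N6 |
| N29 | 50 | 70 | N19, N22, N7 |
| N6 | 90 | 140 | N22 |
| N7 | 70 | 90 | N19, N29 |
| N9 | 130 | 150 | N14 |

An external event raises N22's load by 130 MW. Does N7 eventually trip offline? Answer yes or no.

yes

Round 1 — N22 at 150 > 110. N22 trips offline.
  N22 sheds 150 MW to N19, N29, N6: 50 each.
    N19: 10+50 = 60 ≤ 60
    N29: 50+50 = 100 > 70
    N6: 90+50 = 140 ≤ 140
Round 2 — N29 trips offline.
  N29 sheds 100 MW to N19, N7: 50 each.
    N19: 60+50 = 110 > 60
    N7: 70+50 = 120 > 90
Round 3 — N19, N7 trip offline.
  N19 sheds 110 MW to N14: 110 each.
    N14: 90+110 = 200 > 120
  N7 sheds 120 MW: no online neighbours, lost.
Round 4 — N14 trips offline.
  N14 sheds 200 MW to N9: 200 each.
    N9: 130+200 = 330 > 150
Round 5 — N9 trips offline.
  N9 sheds 330 MW: no online neighbours, lost.
No further trips.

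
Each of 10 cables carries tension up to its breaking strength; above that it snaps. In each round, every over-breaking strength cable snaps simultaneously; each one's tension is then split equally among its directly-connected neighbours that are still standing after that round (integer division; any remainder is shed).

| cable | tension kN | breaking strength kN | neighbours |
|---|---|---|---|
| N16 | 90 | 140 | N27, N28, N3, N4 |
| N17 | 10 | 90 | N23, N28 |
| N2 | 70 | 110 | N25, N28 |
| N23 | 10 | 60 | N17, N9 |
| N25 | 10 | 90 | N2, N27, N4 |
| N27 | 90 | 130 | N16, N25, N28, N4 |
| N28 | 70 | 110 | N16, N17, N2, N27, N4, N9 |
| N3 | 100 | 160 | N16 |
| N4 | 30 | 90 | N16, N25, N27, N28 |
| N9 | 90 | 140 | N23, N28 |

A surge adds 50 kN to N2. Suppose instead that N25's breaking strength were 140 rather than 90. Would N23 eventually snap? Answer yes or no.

With N25's breaking strength at 140:
Round 1 — N2 at 120 > 110. N2 snaps.
  N2 sheds 120 kN to N25, N28: 60 each.
    N25: 10+60 = 70 ≤ 140
    N28: 70+60 = 130 > 110
Round 2 — N28 snaps.
  N28 sheds 130 kN to N16, N17, N27, N4, N9: 26 each.
    N16: 90+26 = 116 ≤ 140
    N17: 10+26 = 36 ≤ 90
    N27: 90+26 = 116 ≤ 130
    N4: 30+26 = 56 ≤ 90
    N9: 90+26 = 116 ≤ 140
No further breaks.

no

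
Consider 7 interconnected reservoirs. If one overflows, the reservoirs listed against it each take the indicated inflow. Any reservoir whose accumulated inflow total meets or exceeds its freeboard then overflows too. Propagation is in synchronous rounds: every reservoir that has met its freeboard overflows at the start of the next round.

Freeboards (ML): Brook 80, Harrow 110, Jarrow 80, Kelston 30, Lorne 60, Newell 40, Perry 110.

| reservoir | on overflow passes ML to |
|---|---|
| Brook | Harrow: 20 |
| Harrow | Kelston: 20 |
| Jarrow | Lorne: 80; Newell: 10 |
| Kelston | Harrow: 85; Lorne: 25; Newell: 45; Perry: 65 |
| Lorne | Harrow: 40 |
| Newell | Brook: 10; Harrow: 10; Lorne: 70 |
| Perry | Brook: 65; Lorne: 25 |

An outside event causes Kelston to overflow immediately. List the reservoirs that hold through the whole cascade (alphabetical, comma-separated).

Brook, Jarrow, Perry

Round 1 — Kelston overflows (initial).
  Harrow: +85 → 85 < 110
  Lorne: +25 → 25 < 60
  Newell: +45 → 45 ≥ 40
  Perry: +65 → 65 < 110
Round 2 — Newell overflows.
  Brook: +10 → 10 < 80
  Harrow: +10 → 95 < 110
  Lorne: +70 → 95 ≥ 60
Round 3 — Lorne overflows.
  Harrow: +40 → 135 ≥ 110
Round 4 — Harrow overflows.
No further overflows.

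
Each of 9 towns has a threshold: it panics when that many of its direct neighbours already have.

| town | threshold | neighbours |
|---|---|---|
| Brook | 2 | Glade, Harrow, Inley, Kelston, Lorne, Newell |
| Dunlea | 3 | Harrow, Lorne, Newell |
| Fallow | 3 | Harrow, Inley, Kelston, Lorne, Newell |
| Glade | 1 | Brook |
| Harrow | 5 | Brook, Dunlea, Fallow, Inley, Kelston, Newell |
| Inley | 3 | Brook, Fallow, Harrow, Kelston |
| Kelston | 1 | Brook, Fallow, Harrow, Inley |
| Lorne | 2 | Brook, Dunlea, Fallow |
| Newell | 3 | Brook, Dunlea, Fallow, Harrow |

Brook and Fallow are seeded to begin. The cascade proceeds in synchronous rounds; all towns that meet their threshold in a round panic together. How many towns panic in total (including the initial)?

Round 1 — Brook, Fallow panic (initial).
Round 2 — checking thresholds:
  Glade: 1 of 1 neighbours ≥ 1, panics.
  Harrow: 2 of 6 neighbours < 5, holds.
  Inley: 2 of 4 neighbours < 3, holds.
  Kelston: 2 of 4 neighbours ≥ 1, panics.
  Lorne: 2 of 3 neighbours ≥ 2, panics.
  Newell: 2 of 4 neighbours < 3, holds.
Round 3 — checking thresholds:
  Dunlea: 1 of 3 neighbours < 3, holds.
  Harrow: 3 of 6 neighbours < 5, holds.
  Inley: 3 of 4 neighbours ≥ 3, panics.
  Newell: 2 of 4 neighbours < 3, holds.
Round 4 — no new panics; cascade stops.

6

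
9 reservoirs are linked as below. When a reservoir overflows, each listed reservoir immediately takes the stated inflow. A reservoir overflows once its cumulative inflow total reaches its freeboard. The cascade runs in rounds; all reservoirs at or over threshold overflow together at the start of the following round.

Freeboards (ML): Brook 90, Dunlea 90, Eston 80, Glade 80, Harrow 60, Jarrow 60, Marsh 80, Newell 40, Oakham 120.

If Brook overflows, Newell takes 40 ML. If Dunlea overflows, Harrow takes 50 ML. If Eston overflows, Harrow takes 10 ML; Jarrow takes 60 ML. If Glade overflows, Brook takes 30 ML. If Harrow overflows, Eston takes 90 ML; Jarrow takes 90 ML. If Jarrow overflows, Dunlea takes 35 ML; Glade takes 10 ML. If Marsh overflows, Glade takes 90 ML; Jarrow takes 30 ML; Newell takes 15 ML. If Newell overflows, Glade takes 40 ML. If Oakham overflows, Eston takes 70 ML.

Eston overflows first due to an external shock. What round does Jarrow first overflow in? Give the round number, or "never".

Round 1 — Eston overflows (initial).
  Harrow: +10 → 10 < 60
  Jarrow: +60 → 60 ≥ 60
Round 2 — Jarrow overflows.
  Dunlea: +35 → 35 < 90
  Glade: +10 → 10 < 80
No further overflows.

2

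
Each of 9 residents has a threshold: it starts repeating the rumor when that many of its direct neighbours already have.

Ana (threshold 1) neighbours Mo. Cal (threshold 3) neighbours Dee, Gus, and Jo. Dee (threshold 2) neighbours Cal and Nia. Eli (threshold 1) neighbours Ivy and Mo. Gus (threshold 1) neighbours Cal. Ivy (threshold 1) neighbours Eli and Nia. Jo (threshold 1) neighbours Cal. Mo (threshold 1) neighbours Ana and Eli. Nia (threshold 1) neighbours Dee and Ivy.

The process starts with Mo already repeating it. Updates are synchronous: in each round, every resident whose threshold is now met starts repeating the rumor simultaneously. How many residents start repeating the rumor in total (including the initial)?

Round 1 — Mo starts repeating the rumor (initial).
Round 2 — checking thresholds:
  Ana: 1 of 1 neighbours ≥ 1, starts repeating the rumor.
  Eli: 1 of 2 neighbours ≥ 1, starts repeating the rumor.
Round 3 — checking thresholds:
  Ivy: 1 of 2 neighbours ≥ 1, starts repeating the rumor.
Round 4 — checking thresholds:
  Nia: 1 of 2 neighbours ≥ 1, starts repeating the rumor.
Round 5 — no new spreads; cascade stops.

5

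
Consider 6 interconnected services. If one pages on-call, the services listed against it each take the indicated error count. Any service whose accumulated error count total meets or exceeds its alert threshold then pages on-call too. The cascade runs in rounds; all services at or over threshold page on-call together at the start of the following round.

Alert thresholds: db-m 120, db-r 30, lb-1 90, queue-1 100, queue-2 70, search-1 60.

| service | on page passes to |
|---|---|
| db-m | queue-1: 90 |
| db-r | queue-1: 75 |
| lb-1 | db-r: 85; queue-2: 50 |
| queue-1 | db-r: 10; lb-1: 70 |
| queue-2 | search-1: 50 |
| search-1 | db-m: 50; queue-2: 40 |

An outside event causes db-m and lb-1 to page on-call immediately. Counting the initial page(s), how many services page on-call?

Round 1 — db-m, lb-1 page on-call (initial).
  db-r: +85 → 85 ≥ 30
  queue-1: +90 → 90 < 100
  queue-2: +50 → 50 < 70
Round 2 — db-r pages on-call.
  queue-1: +75 → 165 ≥ 100
Round 3 — queue-1 pages on-call.
No further pages.

4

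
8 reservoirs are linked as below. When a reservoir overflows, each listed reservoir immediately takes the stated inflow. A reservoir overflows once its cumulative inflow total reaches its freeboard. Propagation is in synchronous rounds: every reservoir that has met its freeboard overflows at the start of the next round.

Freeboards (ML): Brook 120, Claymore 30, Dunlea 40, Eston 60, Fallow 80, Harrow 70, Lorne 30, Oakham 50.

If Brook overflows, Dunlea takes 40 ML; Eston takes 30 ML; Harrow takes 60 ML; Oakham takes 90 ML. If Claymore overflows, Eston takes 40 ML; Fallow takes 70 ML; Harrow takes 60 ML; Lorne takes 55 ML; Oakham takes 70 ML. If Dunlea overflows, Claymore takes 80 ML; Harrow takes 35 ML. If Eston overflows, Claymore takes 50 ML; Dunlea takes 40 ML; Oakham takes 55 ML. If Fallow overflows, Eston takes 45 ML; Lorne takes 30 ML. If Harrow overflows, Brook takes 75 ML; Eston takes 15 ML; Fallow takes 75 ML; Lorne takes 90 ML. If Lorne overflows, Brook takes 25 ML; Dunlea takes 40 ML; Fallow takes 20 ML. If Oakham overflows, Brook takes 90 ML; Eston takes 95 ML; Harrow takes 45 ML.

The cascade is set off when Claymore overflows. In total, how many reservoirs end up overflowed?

Round 1 — Claymore overflows (initial).
  Eston: +40 → 40 < 60
  Fallow: +70 → 70 < 80
  Harrow: +60 → 60 < 70
  Lorne: +55 → 55 ≥ 30
  Oakham: +70 → 70 ≥ 50
Round 2 — Lorne, Oakham overflow.
  Brook: +25+90 → 115 < 120
  Dunlea: +40 → 40 ≥ 40
  Eston: +95 → 135 ≥ 60
  Fallow: +20 → 90 ≥ 80
  Harrow: +45 → 105 ≥ 70
Round 3 — Dunlea, Eston, Fallow, Harrow overflow.
  Brook: +75 → 190 ≥ 120
Round 4 — Brook overflows.
No further overflows.

8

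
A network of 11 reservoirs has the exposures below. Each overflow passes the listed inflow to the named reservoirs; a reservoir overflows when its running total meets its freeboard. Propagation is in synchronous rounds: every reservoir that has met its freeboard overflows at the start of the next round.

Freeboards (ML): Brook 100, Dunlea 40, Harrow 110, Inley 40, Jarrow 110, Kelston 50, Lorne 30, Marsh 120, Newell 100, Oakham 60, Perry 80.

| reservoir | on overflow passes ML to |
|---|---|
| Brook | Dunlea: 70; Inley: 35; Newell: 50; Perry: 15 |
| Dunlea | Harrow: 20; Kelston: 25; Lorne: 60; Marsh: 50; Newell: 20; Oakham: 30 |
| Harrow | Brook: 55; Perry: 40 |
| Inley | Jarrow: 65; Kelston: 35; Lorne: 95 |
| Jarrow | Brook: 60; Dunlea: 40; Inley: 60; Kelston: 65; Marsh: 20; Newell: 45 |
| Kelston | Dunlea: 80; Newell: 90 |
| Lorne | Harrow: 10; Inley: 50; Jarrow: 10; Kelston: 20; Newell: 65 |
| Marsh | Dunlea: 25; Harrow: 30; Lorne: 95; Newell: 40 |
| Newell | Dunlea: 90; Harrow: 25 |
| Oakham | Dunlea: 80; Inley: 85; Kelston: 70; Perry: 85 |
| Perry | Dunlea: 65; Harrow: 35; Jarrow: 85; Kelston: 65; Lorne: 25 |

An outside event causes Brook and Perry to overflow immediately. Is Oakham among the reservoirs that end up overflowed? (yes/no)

Round 1 — Brook, Perry overflow (initial).
  Dunlea: +70+65 → 135 ≥ 40
  Harrow: +35 → 35 < 110
  Inley: +35 → 35 < 40
  Jarrow: +85 → 85 < 110
  Kelston: +65 → 65 ≥ 50
  Lorne: +25 → 25 < 30
  Newell: +50 → 50 < 100
Round 2 — Dunlea, Kelston overflow.
  Harrow: +20 → 55 < 110
  Lorne: +60 → 85 ≥ 30
  Marsh: +50 → 50 < 120
  Newell: +20+90 → 160 ≥ 100
  Oakham: +30 → 30 < 60
Round 3 — Lorne, Newell overflow.
  Harrow: +10+25 → 90 < 110
  Inley: +50 → 85 ≥ 40
  Jarrow: +10 → 95 < 110
Round 4 — Inley overflows.
  Jarrow: +65 → 160 ≥ 110
Round 5 — Jarrow overflows.
  Marsh: +20 → 70 < 120
No further overflows.

no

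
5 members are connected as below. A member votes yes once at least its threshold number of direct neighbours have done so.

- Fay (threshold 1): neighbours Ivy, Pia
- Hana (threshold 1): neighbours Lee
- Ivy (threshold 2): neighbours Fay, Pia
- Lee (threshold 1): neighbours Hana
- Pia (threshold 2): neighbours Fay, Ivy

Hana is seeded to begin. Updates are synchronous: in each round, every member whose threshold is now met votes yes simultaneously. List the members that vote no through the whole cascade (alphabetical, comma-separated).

Round 1 — Hana votes yes (initial).
Round 2 — checking thresholds:
  Lee: 1 of 1 neighbours ≥ 1, votes yes.
Round 3 — no new yes votes; cascade stops.

Fay, Ivy, Pia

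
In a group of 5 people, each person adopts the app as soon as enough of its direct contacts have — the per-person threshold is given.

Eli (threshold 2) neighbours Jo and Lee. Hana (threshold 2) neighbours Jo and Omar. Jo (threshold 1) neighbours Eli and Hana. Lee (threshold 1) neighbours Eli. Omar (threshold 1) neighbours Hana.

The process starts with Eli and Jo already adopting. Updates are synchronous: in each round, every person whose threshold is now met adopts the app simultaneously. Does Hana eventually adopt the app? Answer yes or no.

Round 1 — Eli, Jo adopt the app (initial).
Round 2 — checking thresholds:
  Hana: 1 of 2 neighbours < 2, holds.
  Lee: 1 of 1 neighbours ≥ 1, adopts the app.
Round 3 — no new adoptions; cascade stops.

no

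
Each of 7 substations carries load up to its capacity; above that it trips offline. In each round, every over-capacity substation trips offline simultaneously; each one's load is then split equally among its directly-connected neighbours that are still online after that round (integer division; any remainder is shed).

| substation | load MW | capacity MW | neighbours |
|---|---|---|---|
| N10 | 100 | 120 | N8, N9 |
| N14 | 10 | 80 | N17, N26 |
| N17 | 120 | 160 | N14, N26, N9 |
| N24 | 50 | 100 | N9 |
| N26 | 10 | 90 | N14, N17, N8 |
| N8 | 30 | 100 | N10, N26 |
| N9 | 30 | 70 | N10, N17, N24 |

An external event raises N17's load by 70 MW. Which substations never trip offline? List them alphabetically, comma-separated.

Round 1 — N17 at 190 > 160. N17 trips offline.
  N17 sheds 190 MW to N14, N26, N9: 63 each (1 lost).
    N14: 10+63 = 73 ≤ 80
    N26: 10+63 = 73 ≤ 90
    N9: 30+63 = 93 > 70
Round 2 — N9 trips offline.
  N9 sheds 93 MW to N10, N24: 46 each (1 lost).
    N10: 100+46 = 146 > 120
    N24: 50+46 = 96 ≤ 100
Round 3 — N10 trips offline.
  N10 sheds 146 MW to N8: 146 each.
    N8: 30+146 = 176 > 100
Round 4 — N8 trips offline.
  N8 sheds 176 MW to N26: 176 each.
    N26: 73+176 = 249 > 90
Round 5 — N26 trips offline.
  N26 sheds 249 MW to N14: 249 each.
    N14: 73+249 = 322 > 80
Round 6 — N14 trips offline.
  N14 sheds 322 MW: no online neighbours, lost.
No further trips.

N24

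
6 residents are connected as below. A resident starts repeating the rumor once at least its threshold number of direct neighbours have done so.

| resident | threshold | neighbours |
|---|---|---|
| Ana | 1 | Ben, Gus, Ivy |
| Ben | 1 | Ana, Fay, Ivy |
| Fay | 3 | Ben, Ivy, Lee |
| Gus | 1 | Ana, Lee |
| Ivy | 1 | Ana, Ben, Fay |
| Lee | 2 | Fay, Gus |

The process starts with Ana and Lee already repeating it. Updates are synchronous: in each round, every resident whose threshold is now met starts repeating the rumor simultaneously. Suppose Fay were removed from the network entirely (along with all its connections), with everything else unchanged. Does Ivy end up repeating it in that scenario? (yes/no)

With Fay removed:
Round 1 — Ana, Lee start repeating the rumor (initial).
Round 2 — checking thresholds:
  Ben: 1 of 2 neighbours ≥ 1, starts repeating the rumor.
  Gus: 2 of 2 neighbours ≥ 1, starts repeating the rumor.
  Ivy: 1 of 2 neighbours ≥ 1, starts repeating the rumor.
Round 3 — no new spreads; cascade stops.

yes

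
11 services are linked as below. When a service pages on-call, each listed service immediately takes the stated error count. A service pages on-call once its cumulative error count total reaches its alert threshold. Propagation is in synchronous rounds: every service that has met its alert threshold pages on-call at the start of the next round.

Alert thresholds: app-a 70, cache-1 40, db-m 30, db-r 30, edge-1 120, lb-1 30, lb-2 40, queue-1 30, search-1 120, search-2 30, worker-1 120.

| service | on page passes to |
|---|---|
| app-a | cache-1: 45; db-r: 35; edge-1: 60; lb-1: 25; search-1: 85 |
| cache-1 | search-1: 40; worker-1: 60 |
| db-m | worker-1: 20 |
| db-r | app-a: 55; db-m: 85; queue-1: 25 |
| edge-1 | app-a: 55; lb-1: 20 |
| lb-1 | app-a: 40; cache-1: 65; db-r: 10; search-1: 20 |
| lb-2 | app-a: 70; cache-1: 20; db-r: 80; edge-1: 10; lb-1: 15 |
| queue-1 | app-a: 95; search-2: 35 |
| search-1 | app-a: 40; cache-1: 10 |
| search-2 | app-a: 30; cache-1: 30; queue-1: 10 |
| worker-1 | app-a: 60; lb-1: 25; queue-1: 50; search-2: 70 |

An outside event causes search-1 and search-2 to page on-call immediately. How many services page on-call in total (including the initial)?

7

Round 1 — search-1, search-2 page on-call (initial).
  app-a: +40+30 → 70 ≥ 70
  cache-1: +10+30 → 40 ≥ 40
  queue-1: +10 → 10 < 30
Round 2 — app-a, cache-1 page on-call.
  db-r: +35 → 35 ≥ 30
  edge-1: +60 → 60 < 120
  lb-1: +25 → 25 < 30
  worker-1: +60 → 60 < 120
Round 3 — db-r pages on-call.
  db-m: +85 → 85 ≥ 30
  queue-1: +25 → 35 ≥ 30
Round 4 — db-m, queue-1 page on-call.
  worker-1: +20 → 80 < 120
No further pages.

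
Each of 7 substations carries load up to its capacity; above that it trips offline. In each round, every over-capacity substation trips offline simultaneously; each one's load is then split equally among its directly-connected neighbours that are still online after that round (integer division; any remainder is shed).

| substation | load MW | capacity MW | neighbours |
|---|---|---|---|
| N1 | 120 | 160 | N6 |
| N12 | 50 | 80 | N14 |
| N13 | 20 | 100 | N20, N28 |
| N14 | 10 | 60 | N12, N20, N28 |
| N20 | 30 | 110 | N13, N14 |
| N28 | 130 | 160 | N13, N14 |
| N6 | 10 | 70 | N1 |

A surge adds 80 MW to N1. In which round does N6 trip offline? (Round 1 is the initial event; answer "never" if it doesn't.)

2

Round 1 — N1 at 200 > 160. N1 trips offline.
  N1 sheds 200 MW to N6: 200 each.
    N6: 10+200 = 210 > 70
Round 2 — N6 trips offline.
  N6 sheds 210 MW: no online neighbours, lost.
No further trips.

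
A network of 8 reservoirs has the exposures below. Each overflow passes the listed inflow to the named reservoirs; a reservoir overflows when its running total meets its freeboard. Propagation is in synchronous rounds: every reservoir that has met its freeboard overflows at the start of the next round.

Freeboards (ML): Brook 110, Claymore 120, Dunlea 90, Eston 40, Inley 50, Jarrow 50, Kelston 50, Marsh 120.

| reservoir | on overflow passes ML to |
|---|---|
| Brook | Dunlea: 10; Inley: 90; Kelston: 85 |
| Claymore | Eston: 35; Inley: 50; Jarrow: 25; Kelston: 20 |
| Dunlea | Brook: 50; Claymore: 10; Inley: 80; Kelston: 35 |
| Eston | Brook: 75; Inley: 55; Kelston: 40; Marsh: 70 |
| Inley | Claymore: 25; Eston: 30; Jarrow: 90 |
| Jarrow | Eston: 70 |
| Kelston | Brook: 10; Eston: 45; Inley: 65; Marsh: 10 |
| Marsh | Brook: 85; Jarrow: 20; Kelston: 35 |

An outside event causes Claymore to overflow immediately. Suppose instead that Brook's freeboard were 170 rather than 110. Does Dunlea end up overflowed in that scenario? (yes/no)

With Brook's freeboard at 170:
Round 1 — Claymore overflows (initial).
  Eston: +35 → 35 < 40
  Inley: +50 → 50 ≥ 50
  Jarrow: +25 → 25 < 50
  Kelston: +20 → 20 < 50
Round 2 — Inley overflows.
  Eston: +30 → 65 ≥ 40
  Jarrow: +90 → 115 ≥ 50
Round 3 — Eston, Jarrow overflow.
  Brook: +75 → 75 < 170
  Kelston: +40 → 60 ≥ 50
  Marsh: +70 → 70 < 120
Round 4 — Kelston overflows.
  Brook: +10 → 85 < 170
  Marsh: +10 → 80 < 120
No further overflows.

no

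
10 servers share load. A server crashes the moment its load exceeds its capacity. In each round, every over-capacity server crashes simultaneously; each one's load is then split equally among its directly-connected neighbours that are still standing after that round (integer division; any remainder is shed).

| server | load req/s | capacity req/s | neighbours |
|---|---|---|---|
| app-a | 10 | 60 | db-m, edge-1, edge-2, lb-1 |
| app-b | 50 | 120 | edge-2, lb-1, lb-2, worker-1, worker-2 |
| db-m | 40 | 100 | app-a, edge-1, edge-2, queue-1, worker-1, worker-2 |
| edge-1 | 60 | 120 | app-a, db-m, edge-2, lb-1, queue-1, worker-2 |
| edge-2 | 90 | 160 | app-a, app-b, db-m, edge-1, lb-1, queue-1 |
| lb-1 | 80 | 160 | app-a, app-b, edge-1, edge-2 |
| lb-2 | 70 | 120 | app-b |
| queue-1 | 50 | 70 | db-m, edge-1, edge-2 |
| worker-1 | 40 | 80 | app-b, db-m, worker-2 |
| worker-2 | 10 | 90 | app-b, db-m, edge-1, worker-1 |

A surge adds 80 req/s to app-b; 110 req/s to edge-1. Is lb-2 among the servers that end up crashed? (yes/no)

Round 1 — app-b at 130 > 120; edge-1 at 170 > 120. app-b, edge-1 crash.
  app-b sheds 130 req/s to edge-2, lb-1, lb-2, worker-1, worker-2: 26 each.
    edge-2: 90+26 = 116 ≤ 160
    lb-1: 80+26 = 106 ≤ 160
    lb-2: 70+26 = 96 ≤ 120
    worker-1: 40+26 = 66 ≤ 80
    worker-2: 10+26 = 36 ≤ 90
  edge-1 sheds 170 req/s to app-a, db-m, edge-2, lb-1, queue-1, worker-2: 28 each (2 lost).
    app-a: 10+28 = 38 ≤ 60
    db-m: 40+28 = 68 ≤ 100
    edge-2: 116+28 = 144 ≤ 160
    lb-1: 106+28 = 134 ≤ 160
    queue-1: 50+28 = 78 > 70
    worker-2: 36+28 = 64 ≤ 90
Round 2 — queue-1 crashes.
  queue-1 sheds 78 req/s to db-m, edge-2: 39 each.
    db-m: 68+39 = 107 > 100
    edge-2: 144+39 = 183 > 160
Round 3 — db-m, edge-2 crash.
  db-m sheds 107 req/s to app-a, worker-1, worker-2: 35 each (2 lost).
    app-a: 38+35 = 73 > 60
    worker-1: 66+35 = 101 > 80
    worker-2: 64+35 = 99 > 90
  edge-2 sheds 183 req/s to app-a, lb-1: 91 each (1 lost).
    app-a: 73+91 = 164 > 60
    lb-1: 134+91 = 225 > 160
Round 4 — app-a, lb-1, worker-1, worker-2 crash.
  app-a sheds 164 req/s: no online neighbours, lost.
  lb-1 sheds 225 req/s: no online neighbours, lost.
  worker-1 sheds 101 req/s: no online neighbours, lost.
  worker-2 sheds 99 req/s: no online neighbours, lost.
No further crashes.

no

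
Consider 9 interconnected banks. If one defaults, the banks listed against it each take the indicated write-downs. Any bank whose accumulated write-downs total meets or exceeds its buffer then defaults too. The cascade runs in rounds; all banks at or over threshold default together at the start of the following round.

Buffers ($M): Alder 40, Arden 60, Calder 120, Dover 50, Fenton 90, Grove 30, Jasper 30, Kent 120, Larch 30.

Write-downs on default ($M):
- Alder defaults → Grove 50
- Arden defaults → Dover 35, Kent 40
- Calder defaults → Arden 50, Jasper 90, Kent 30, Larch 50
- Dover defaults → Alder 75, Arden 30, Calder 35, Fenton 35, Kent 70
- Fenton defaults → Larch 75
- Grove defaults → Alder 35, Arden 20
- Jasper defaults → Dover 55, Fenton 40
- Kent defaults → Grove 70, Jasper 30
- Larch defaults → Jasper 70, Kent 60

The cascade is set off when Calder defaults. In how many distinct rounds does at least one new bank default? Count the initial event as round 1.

5

Round 1 — Calder defaults (initial).
  Arden: +50 → 50 < 60
  Jasper: +90 → 90 ≥ 30
  Kent: +30 → 30 < 120
  Larch: +50 → 50 ≥ 30
Round 2 — Jasper, Larch default.
  Dover: +55 → 55 ≥ 50
  Fenton: +40 → 40 < 90
  Kent: +60 → 90 < 120
Round 3 — Dover defaults.
  Alder: +75 → 75 ≥ 40
  Arden: +30 → 80 ≥ 60
  Fenton: +35 → 75 < 90
  Kent: +70 → 160 ≥ 120
Round 4 — Alder, Arden, Kent default.
  Grove: +50+70 → 120 ≥ 30
Round 5 — Grove defaults.
No further defaults.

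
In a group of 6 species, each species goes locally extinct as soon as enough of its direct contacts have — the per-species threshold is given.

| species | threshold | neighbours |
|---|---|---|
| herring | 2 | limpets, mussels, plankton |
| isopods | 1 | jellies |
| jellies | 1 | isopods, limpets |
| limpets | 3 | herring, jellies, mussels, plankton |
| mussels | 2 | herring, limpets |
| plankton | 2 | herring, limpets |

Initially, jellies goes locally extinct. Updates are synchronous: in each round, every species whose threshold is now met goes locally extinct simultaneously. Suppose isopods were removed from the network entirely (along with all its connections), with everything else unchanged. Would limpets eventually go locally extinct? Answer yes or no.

With isopods removed:
Round 1 — jellies goes locally extinct (initial).
Round 2 — no new extinctions; cascade stops.

no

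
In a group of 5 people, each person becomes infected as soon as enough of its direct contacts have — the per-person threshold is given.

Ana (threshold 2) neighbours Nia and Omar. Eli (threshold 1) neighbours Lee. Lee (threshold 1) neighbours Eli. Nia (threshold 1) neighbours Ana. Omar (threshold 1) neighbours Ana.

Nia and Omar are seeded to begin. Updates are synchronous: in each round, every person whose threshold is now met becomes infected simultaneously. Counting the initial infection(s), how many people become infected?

Round 1 — Nia, Omar become infected (initial).
Round 2 — checking thresholds:
  Ana: 2 of 2 neighbours ≥ 2, becomes infected.
Round 3 — no new infections; cascade stops.

3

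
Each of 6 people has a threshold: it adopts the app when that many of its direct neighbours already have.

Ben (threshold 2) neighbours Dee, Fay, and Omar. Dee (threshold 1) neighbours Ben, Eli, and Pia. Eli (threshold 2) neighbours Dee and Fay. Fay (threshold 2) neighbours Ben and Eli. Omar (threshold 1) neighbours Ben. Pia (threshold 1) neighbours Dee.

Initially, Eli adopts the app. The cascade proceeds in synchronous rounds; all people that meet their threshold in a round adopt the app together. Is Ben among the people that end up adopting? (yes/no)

no

Round 1 — Eli adopts the app (initial).
Round 2 — checking thresholds:
  Dee: 1 of 3 neighbours ≥ 1, adopts the app.
  Fay: 1 of 2 neighbours < 2, not yet.
Round 3 — checking thresholds:
  Ben: 1 of 3 neighbours < 2, not yet.
  Fay: 1 of 2 neighbours < 2, not yet.
  Pia: 1 of 1 neighbours ≥ 1, adopts the app.
Round 4 — no new adoptions; cascade stops.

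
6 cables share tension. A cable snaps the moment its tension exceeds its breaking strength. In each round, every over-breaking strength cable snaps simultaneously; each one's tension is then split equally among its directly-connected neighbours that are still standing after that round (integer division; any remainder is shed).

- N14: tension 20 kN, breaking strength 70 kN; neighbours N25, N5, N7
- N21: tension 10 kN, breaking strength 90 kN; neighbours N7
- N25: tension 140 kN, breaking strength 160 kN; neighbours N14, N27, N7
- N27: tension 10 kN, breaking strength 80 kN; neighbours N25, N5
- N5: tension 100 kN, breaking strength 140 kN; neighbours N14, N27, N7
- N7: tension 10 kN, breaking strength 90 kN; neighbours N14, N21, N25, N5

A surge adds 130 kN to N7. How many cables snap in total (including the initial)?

Round 1 — N7 at 140 > 90. N7 snaps.
  N7 sheds 140 kN to N14, N21, N25, N5: 35 each.
    N14: 20+35 = 55 ≤ 70
    N21: 10+35 = 45 ≤ 90
    N25: 140+35 = 175 > 160
    N5: 100+35 = 135 ≤ 140
Round 2 — N25 snaps.
  N25 sheds 175 kN to N14, N27: 87 each (1 lost).
    N14: 55+87 = 142 > 70
    N27: 10+87 = 97 > 80
Round 3 — N14, N27 snap.
  N14 sheds 142 kN to N5: 142 each.
    N5: 135+142 = 277 > 140
  N27 sheds 97 kN to N5: 97 each.
    N5: 277+97 = 374 > 140
Round 4 — N5 snaps.
  N5 sheds 374 kN: no online neighbours, lost.
No further breaks.

5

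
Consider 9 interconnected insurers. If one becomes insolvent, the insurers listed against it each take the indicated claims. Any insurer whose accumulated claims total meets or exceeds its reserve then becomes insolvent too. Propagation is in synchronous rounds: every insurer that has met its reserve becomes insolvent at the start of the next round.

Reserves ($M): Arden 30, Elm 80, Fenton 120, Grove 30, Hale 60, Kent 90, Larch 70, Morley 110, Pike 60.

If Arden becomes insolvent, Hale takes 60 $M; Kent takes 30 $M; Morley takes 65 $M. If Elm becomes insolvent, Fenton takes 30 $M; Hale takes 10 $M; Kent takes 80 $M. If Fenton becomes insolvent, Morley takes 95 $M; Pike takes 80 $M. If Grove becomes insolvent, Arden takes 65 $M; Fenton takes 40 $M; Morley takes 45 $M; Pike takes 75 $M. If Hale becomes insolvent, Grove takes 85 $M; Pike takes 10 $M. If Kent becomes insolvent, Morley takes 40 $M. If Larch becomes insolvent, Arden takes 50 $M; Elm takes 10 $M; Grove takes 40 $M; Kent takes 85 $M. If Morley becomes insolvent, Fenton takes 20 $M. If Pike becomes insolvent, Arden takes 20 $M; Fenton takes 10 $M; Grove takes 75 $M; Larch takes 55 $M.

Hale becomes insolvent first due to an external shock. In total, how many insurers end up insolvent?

5

Round 1 — Hale becomes insolvent (initial).
  Grove: +85 → 85 ≥ 30
  Pike: +10 → 10 < 60
Round 2 — Grove becomes insolvent.
  Arden: +65 → 65 ≥ 30
  Fenton: +40 → 40 < 120
  Morley: +45 → 45 < 110
  Pike: +75 → 85 ≥ 60
Round 3 — Arden, Pike become insolvent.
  Fenton: +10 → 50 < 120
  Kent: +30 → 30 < 90
  Larch: +55 → 55 < 70
  Morley: +65 → 110 ≥ 110
Round 4 — Morley becomes insolvent.
  Fenton: +20 → 70 < 120
No further insolvencies.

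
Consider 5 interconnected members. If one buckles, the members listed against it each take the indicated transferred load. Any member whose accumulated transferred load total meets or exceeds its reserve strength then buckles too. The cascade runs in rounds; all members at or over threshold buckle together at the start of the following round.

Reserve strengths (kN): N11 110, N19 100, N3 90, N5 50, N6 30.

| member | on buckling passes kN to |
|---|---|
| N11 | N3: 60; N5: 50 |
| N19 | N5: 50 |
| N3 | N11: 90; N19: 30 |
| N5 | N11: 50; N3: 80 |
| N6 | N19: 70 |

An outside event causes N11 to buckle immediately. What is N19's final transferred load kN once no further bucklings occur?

Round 1 — N11 buckles (initial).
  N3: +60 → 60 < 90
  N5: +50 → 50 ≥ 50
Round 2 — N5 buckles.
  N3: +80 → 140 ≥ 90
Round 3 — N3 buckles.
  N19: +30 → 30 < 100
No further bucklings.

30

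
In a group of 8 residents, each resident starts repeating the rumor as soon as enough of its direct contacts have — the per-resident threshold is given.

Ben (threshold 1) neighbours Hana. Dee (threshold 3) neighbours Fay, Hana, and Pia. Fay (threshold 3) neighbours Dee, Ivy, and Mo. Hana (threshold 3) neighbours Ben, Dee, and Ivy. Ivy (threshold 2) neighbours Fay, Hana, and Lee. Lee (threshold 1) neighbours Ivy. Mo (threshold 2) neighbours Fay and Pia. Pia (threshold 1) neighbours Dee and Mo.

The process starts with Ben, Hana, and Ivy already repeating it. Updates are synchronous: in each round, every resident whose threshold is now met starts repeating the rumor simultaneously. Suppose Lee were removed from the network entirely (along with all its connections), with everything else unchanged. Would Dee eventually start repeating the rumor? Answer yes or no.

With Lee removed:
Round 1 — Ben, Hana, Ivy start repeating the rumor (initial).
Round 2 — no new spreads; cascade stops.

no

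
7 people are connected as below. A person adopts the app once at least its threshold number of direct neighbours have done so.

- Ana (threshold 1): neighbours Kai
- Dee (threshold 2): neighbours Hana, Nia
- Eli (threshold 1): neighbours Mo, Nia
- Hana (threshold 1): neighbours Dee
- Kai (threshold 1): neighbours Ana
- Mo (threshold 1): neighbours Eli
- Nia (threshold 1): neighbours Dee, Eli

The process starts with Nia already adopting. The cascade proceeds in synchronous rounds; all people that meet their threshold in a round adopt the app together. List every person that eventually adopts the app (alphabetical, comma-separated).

Eli, Mo, Nia

Round 1 — Nia adopts the app (initial).
Round 2 — checking thresholds:
  Dee: 1 of 2 neighbours < 2, holds.
  Eli: 1 of 2 neighbours ≥ 1, adopts the app.
Round 3 — checking thresholds:
  Dee: 1 of 2 neighbours < 2, holds.
  Mo: 1 of 1 neighbours ≥ 1, adopts the app.
Round 4 — no new adoptions; cascade stops.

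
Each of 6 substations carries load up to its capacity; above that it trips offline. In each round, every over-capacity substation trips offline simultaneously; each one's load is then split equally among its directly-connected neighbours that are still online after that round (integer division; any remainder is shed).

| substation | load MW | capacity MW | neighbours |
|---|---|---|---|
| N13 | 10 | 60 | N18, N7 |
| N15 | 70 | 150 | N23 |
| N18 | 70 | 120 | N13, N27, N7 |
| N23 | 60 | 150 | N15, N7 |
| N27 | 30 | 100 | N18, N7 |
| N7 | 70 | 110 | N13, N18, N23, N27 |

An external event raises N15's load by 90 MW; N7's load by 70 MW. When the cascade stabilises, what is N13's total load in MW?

45

Round 1 — N15 at 160 > 150; N7 at 140 > 110. N15, N7 trip offline.
  N15 sheds 160 MW to N23: 160 each.
    N23: 60+160 = 220 > 150
  N7 sheds 140 MW to N13, N18, N23, N27: 35 each.
    N13: 10+35 = 45 ≤ 60
    N18: 70+35 = 105 ≤ 120
    N23: 220+35 = 255 > 150
    N27: 30+35 = 65 ≤ 100
Round 2 — N23 trips offline.
  N23 sheds 255 MW: no online neighbours, lost.
No further trips.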